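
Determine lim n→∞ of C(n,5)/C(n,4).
∞
C(n,5)/C(n,4) = (n-4)/5 → ∞ as n → ∞.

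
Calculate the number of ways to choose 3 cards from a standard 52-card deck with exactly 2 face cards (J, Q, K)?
12 face cards and 40 non-face cards: C(12,2) × C(40,1) = 66 × 40 = 2,640.

Answer: 2,640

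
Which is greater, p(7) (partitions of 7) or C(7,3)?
C(7,3)

Explanation: Pentagonal recurrence p(n) = p(n−1) + p(n−2) − p(n−5) − p(n−7) + …: p(7) = p(6) + p(5) − p(2) − p(0) = 11 + 7 − 2 − 1 = 15; C(7,3) = 35.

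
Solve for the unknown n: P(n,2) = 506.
23

Reasoning: P(n,2) = n(n−1) is increasing in n; n(n−1) ≈ (n−0.5)^2 = 506 gives n ≈ 23.0. Check: P(21,2) = 420, P(22,2) = 462, P(23,2) = 506 ✓. So n = 23.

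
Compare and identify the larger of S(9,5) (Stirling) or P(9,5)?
P(9,5)

Working:
S(9,5) = 5·S(8,5) + S(8,4) = 5·1,050 + 1,701 = 6,951; P(9,5) = 15,120.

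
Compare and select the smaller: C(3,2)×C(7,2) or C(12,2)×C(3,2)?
C(3,2)×C(7,2)

Explanation: C(3,2)×C(7,2)=63, C(12,2)×C(3,2)=198.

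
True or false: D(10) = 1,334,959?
Derangements of 10 elements: D(10) = (10-1)·[D(9) + D(8)] = 9·[133,496 + 14,833] = 1,334,961.
Final answer: False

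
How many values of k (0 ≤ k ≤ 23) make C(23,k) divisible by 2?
Checking C(23,k) mod 2 for k = 0..23: divisible at k = 8, 9, 10, 11, 12, 13, 14, 15. That's 8 values.
Final answer: 8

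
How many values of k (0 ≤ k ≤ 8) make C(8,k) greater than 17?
5

Reasoning: Row 8 is unimodal and symmetric about k=8/2. C(8,1)=8 ≤ 17; C(8,2)=28 > 17; by symmetry C(8,k) > 17 for k = 2..6. That's 6 - 2 + 1 = 5 values.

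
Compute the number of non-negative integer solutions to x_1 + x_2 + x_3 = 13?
105

Reasoning: C(13+3-1, 3-1) = 105.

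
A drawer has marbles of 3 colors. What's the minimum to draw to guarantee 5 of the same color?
13

Explanation: Worst case: 4 of each = 12. One more: 13.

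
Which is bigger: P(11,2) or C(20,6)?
C(20,6)

P(11,2)=110, C(20,6)=38,760.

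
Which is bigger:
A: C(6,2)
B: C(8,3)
B

Working:
A=C(6,2)=15, B=C(8,3)=56.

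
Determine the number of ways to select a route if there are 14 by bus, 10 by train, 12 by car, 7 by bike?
43

Working:
By the addition principle: 14 + 10 + 12 + 7 = 43.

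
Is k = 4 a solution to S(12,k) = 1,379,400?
No

Explanation: S(12,4) = 4·S(11,4) + S(11,3) = 4·145,750 + 28,501 = 611,501, which does not equal 1,379,400.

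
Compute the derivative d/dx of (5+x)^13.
Using the power rule: d/dx (5+x)^13 = 13(5+x)^{12}.

Answer: 13(5+x)^12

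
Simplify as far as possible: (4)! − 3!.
18

(4)! − 3! = (4)·3! − 3! = (4−1)·3! = 3·3! = 18.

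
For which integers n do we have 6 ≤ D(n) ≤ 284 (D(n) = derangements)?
4, 5, 6

Reasoning: Using D(n) = (n−1)[D(n−1) + D(n−2)] with D(1)=0, D(2)=1: D(3)=2; D(4)=9; D(5)=44; D(6)=265; D(7)=1,854. So valid n = 4, 5, 6.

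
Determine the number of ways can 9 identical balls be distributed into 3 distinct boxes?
55

Working:
C(9+3-1, 3-1) = C(11, 2) = 55.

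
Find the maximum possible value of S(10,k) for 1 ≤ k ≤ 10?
42,525

Solution: Row S(10,k) for k = 1..10 (via S(n,k) = k·S(n−1,k) + S(n−1,k−1)): 1, 511, 9,330, 34,105, 42,525, 22,827, 5,880, 750, 45, 1. The row is unimodal; maximum at k = 5: 42,525.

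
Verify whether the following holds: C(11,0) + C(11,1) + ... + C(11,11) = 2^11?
True

Working:
Binomial theorem with x = y = 1: Σ C(11,i) = (1+1)^11 = 2^11 = 2,048. The statement holds.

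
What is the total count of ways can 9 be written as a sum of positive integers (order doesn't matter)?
30

Reasoning: Pentagonal recurrence p(n) = p(n−1) + p(n−2) − p(n−5) − p(n−7) + …: p(9) = p(8) + p(7) − p(4) − p(2) = 22 + 15 − 5 − 2 = 30.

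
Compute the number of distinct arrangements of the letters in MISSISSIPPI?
34,650

Word has 11 letters (M=1, I=4, S=4, P=2). Arrangements: 11!/Π(k!) = 34,650.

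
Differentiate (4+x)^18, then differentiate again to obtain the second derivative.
306(4+x)^16

Working:
First derivative: 18(4+x)^{17}. Second derivative: 18·17·(4+x)^{16} = 306(4+x)^{16}.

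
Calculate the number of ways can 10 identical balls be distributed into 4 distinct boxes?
C(10+4-1, 4-1) = C(13, 3) = 286.

Answer: 286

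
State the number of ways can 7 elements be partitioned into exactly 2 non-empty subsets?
63

Working:
This equals S(7,2), the Stirling number of the 2nd kind.
Using the Stirling recurrence: S(n,k) = k·S(n-1,k) + S(n-1,k-1)
S(7,2) = 2·S(6,2) + S(6,1)
         = 2·31 + 1
         = 62 + 1
         = 63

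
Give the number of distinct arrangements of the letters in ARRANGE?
1,260
Word has 7 letters (A=2, R=2, N=1, G=1, E=1). Arrangements: 7!/Π(k!) = 1,260.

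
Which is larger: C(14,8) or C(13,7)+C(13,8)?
Equal

Solution: By Pascal's identity: C(14,8) = C(13,7)+C(13,8) = 3,003. Equal.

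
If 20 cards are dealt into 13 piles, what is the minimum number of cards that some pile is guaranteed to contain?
2

Solution: Pigeonhole: ⌈20/13⌉ = 2.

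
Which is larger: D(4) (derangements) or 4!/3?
D(4)

Working:
D(4) = (4-1)·[D(3) + D(2)] = 3·[2 + 1] = 9; 4!/3 = 24/3 = 8.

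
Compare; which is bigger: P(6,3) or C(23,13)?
C(23,13)

P(6,3)=120, C(23,13)=1,144,066.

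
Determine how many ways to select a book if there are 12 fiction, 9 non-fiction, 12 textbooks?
33

Explanation: By the addition principle: 12 + 9 + 12 = 33.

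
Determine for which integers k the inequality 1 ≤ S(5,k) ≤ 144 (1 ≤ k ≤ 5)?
S(5,1)=1; S(5,2)=15; S(5,3)=25; S(5,4)=10; S(5,5)=1. So valid k = 1, 2, 3, 4, 5.
Final answer: 1, 2, 3, 4, 5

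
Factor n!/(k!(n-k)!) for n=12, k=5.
C(12,5) = 792

Explanation: This is the binomial coefficient C(12,5) = 792.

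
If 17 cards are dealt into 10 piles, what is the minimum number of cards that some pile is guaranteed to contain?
2
Pigeonhole: ⌈17/10⌉ = 2.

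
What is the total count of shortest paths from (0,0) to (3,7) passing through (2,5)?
63
To (2,5): C(7,2)=21. From there: C(3,1)=3. Total: 63.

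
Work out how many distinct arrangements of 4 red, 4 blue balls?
70
Multinomial: 8!/(4! × 4!) = 70.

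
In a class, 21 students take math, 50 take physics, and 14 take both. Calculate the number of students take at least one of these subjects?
57

Explanation: |A∪B| = |A|+|B|-|A∩B| = 21+50-14 = 57.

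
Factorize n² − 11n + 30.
(n − 5)(n − 6)

Seek roots whose sum is 11 and product is 30: (5, 6). So n² − 11n + 30 = (n − 5)(n − 6).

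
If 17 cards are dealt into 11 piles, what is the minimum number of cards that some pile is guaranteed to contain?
2

Pigeonhole: ⌈17/11⌉ = 2.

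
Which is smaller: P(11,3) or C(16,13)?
C(16,13)

Reasoning: P(11,3)=990, C(16,13)=560.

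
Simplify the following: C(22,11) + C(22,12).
1,352,078

Solution: By Pascal's identity: C(23,12) = 1,352,078.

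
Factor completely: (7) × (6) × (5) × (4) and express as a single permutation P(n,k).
P(7,4) = 7!/(3)!

Product of 4 consecutive descending integers starting at 7: P(7,4) = 7!/3! = 840.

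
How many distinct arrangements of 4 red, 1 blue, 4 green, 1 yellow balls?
6,300

Reasoning: Multinomial: 10!/(4! × 1! × 4! × 1!) = 6,300.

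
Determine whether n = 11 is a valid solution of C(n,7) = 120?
No

C(11,7) = 11·10·9·8·7·6·5/7! = 1,663,200/5,040 = 330, which does not equal 120.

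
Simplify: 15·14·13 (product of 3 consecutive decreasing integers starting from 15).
This is P(15,3) = 15!/(12)! = 2,730.

Answer: 2,730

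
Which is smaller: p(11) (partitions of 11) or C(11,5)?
Pentagonal recurrence p(n) = p(n−1) + p(n−2) − p(n−5) − p(n−7) + …: p(11) = p(10) + p(9) − p(6) − p(4) = 42 + 30 − 11 − 5 = 56; C(11,5) = 462.
Final answer: p(11)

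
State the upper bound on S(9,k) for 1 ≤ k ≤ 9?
7,770
Row S(9,k) for k = 1..9 (via S(n,k) = k·S(n−1,k) + S(n−1,k−1)): 1, 255, 3,025, 7,770, 6,951, 2,646, 462, 36, 1. The row is unimodal; maximum at k = 4: 7,770.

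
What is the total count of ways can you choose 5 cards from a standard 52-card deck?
2,598,960
C(52,5) = 2,598,960.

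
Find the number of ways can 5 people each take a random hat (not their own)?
44

Working:
Using D(n) = (n-1)[D(n-1) + D(n-2)]:
D(5) = (5-1) × [D(4) + D(3)]
      = 4 × [9 + 2]
      = 4 × 11
      = 44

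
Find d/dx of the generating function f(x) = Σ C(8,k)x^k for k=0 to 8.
Σ k·C(8,k)x^(k-1) for k=1 to 8

Term-by-term differentiation gives Σ k·C(8,k)x^{k-1} for k=1 to 8.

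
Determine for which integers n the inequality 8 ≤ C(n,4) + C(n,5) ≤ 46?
C(5,4)+C(5,5)=6; C(6,4)+C(6,5)=21; C(7,4)+C(7,5)=56. So valid n = 6.
Final answer: 6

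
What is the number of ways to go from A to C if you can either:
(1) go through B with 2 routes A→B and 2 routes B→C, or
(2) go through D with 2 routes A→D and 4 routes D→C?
12
Route via B: 2×2=4. Route via D: 2×4=8. Total: 12.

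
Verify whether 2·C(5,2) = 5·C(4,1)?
Absorption identity k·C(n,k) = n·C(n-1,k-1). LHS = 2·10 = 20; RHS = 5·4 = 20.

Answer: True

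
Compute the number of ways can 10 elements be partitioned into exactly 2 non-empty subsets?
511
This equals S(10,2), the Stirling number of the 2nd kind.
Using the Stirling recurrence: S(n,k) = k·S(n-1,k) + S(n-1,k-1)
S(10,2) = 2·S(9,2) + S(9,1)
         = 2·255 + 1
         = 510 + 1
         = 511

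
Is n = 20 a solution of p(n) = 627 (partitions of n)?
Yes

Explanation: Pentagonal recurrence p(n) = p(n−1) + p(n−2) − p(n−5) − p(n−7) + …: p(20) = p(19) + p(18) − p(15) − p(13) + p(8) + p(5) = 490 + 385 − 176 − 101 + 22 + 7 = 627, which equals 627.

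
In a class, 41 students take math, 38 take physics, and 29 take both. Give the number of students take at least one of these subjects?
|A∪B| = |A|+|B|-|A∩B| = 41+38-29 = 50.
Final answer: 50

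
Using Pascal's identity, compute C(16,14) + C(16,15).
136
C(16,14) + C(16,15) = C(17,15) = 136.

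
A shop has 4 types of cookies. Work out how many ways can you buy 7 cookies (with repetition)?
Stars and bars: C(7+4-1, 7) = C(10, 7) = 120.

Answer: 120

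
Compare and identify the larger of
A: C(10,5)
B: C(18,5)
B

A=C(10,5)=252, B=C(18,5)=8,568.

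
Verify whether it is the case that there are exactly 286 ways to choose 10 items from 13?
True

Solution: C(13,10) = 286.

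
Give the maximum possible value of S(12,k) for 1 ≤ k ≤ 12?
1,379,400

Working:
Row S(12,k) for k = 1..12 (via S(n,k) = k·S(n−1,k) + S(n−1,k−1)): 1, 2,047, 86,526, 611,501, 1,379,400, 1,323,652, 627,396, 159,027, 22,275, 1,705, 66, 1. The row is unimodal; maximum at k = 5: 1,379,400.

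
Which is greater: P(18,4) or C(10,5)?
P(18,4)=73,440, C(10,5)=252.

Answer: P(18,4)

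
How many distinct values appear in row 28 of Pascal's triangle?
15

Reasoning: Row 28 has entries C(28,0)..C(28,28); by symmetry C(28,k)=C(28,28-k), giving 15 distinct values.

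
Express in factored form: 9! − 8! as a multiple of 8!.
9! − 8! = 9·8! − 8! = (9 − 1)·8! = 8 × 8! = 322,560.
Final answer: 8 × 8! = 322,560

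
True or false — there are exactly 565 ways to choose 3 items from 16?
False

Explanation: C(16,3) = 560 ≠ 565.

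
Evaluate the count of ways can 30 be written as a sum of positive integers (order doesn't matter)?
Pentagonal recurrence p(n) = p(n−1) + p(n−2) − p(n−5) − p(n−7) + …: p(30) = p(29) + p(28) − p(25) − p(23) + p(18) + p(15) − p(8) − p(4) = 4,565 + 3,718 − 1,958 − 1,255 + 385 + 176 − 22 − 5 = 5,604.
Final answer: 5,604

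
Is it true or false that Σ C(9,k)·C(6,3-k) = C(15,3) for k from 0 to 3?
True

Vandermonde's identity gives C(15,3) = 455; RHS C(15,3) = 455.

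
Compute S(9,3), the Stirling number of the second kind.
Using the Stirling recurrence: S(n,k) = k·S(n-1,k) + S(n-1,k-1)
S(9,3) = 3·S(8,3) + S(8,2)
         = 3·966 + 127
         = 2898 + 127
         = 3,025
Final answer: 3,025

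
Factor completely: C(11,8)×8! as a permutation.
P(11,8)

Explanation: C(11,8)×8! = [11!/(8!(3)!)]×8! = 11!/(3)! = P(11,8) = 6,652,800.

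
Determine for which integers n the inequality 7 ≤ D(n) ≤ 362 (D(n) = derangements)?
4, 5, 6

Working:
Using D(n) = (n−1)[D(n−1) + D(n−2)] with D(1)=0, D(2)=1: D(3)=2; D(4)=9; D(5)=44; D(6)=265; D(7)=1,854. So valid n = 4, 5, 6.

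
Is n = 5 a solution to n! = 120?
Yes

Solution: 5! = 5·4! = 5·24 = 120, which equals 120.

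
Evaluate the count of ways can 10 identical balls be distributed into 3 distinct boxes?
66

Working:
C(10+3-1, 3-1) = C(12, 2) = 66.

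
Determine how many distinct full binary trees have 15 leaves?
2,674,440

Reasoning: Using the Catalan number formula: C_n = C(2n, n) / (n+1)
C_14 = C(28, 14) / (14+1)
     = 40116600 / 15
     = 2,674,440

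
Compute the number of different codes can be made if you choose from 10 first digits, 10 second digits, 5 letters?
500

Reasoning: By the multiplication principle: 10 × 10 × 5 = 500.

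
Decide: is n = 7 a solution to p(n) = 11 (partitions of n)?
Pentagonal recurrence p(n) = p(n−1) + p(n−2) − p(n−5) − p(n−7) + …: p(7) = p(6) + p(5) − p(2) − p(0) = 11 + 7 − 2 − 1 = 15, which does not equal 11.
Final answer: No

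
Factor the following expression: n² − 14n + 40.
(n − 4)(n − 10)

Reasoning: Seek roots whose sum is 14 and product is 40: (4, 10). So n² − 14n + 40 = (n − 4)(n − 10).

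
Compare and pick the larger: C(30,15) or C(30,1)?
C(30,15)
C(30,15)=155,117,520, C(30,1)=30.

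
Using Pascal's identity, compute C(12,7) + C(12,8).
1,287

C(12,7) + C(12,8) = C(13,8) = 1,287.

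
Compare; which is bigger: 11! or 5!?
11!
11!=39,916,800, 5!=120. 11! > 5!.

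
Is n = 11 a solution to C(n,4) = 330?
Yes
C(11,4) = 11·10·9·8/4! = 7,920/24 = 330, which equals 330.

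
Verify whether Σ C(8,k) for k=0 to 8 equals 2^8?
True

Working:
Binomial theorem: Σ C(8,k) = (1+1)^8 = 2^8 = 256; RHS 2^8 = 256.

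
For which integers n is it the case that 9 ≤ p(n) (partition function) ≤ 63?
6, 7, 8, 9, 10, 11

Explanation: Tabulating p(n) via p(n) = p(n−1) + p(n−2) − p(n−5) − p(n−7) + …: p(5)=7; p(6)=11; p(7)=15; p(8)=22; p(9)=30; p(10)=42; p(11)=56; p(12)=77. So valid n = 6, 7, 8, 9, 10, 11.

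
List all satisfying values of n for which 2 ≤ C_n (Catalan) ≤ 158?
2, 3, 4, 5, 6

Reasoning: C_1=1; C_2=2; C_3=5; C_4=14; C_5=42; C_6=132; C_7=429. So valid n = 2, 3, 4, 5, 6.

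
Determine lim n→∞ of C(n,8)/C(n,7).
∞

Reasoning: C(n,8)/C(n,7) = (n-7)/8 → ∞ as n → ∞.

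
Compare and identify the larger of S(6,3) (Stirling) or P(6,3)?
P(6,3)
S(6,3) = 3·S(5,3) + S(5,2) = 3·25 + 15 = 90; P(6,3) = 120.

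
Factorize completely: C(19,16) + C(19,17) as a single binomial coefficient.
C(20,17)

Explanation: By Pascal's identity: C(19,16) + C(19,17) = C(20,17) = 1,140.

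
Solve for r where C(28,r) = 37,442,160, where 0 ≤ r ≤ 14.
C(28,r) is increasing for 0 ≤ r ≤ 14. Stepping up (C(28,r+1) = C(28,r)·(28−r)/(r+1)): C(28,1) = 28, C(28,2) = 378, C(28,3) = 3,276, C(28,4) = 20,475, C(28,5) = 98,280, C(28,6) = 376,740, C(28,7) = 1,184,040, C(28,8) = 3,108,105, C(28,9) = 6,906,900, C(28,10) = 13,123,110, C(28,11) = 21,474,180, C(28,12) = 30,421,755, C(28,13) = 37,442,160 ✓. So r = 13.
Final answer: 13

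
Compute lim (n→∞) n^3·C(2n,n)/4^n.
C(2n,n) ~ 4^n/√(πn), so n^3·C(2n,n)/4^n ~ n^(3 − 1/2)/√π → ∞.
Final answer: ∞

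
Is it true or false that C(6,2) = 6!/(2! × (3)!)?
False

Solution: The correct denominator is 2!×4!, giving C(6,2) = 15; the stated RHS is 6!/(2!×3!) = 60 ≠ 15, so the statement does not hold.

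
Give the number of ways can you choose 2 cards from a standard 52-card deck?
1,326

C(52,2) = 1,326.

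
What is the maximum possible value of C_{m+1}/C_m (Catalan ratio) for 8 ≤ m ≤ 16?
11/3
C_{m+1}/C_m = 2(2m+1)/(m+2), which increases with m. Maximum at m = 16: 2·33/18 = 11/3.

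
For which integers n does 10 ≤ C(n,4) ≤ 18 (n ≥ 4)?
6

Explanation: C(5,4)=5; C(6,4)=15; C(7,4)=35. So valid n = 6.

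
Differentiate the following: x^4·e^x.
(4x^3 + x^4)e^x

Solution: Product rule: d/dx[x^4]·e^x + x^4·d/dx[e^x] = 4x^{3}e^x + x^4e^x.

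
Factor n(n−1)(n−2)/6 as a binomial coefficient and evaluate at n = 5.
n(n−1)(n−2)/6 = n!/(3!(n−3)!) = C(n,3). At n = 5: C(5,3) = 10.

Answer: C(n,3); C(5,3) = 10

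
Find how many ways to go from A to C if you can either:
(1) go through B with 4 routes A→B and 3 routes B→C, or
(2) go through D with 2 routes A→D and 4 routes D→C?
Route via B: 4×3=12. Route via D: 2×4=8. Total: 20.

Answer: 20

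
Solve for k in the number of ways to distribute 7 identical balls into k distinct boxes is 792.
Stars and bars: the count is C(7+k−1, k−1), increasing in k. k=4: C(10,3) = 120, k=5: C(11,4) = 330, k=6: C(12,5) = 792 ✓. So k = 6.

Answer: 6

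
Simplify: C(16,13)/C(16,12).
C(n,k+1)/C(n,k) = (n−k)/(k+1). Here (16−12)/(12+1) = 4/13 = 4/13.

Answer: 4/13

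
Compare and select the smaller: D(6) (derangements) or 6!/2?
D(6) = (6-1)·[D(5) + D(4)] = 5·[44 + 9] = 265; 6!/2 = 720/2 = 360.

Answer: D(6)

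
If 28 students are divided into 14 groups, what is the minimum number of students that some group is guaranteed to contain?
2

Reasoning: Pigeonhole: ⌈28/14⌉ = 2.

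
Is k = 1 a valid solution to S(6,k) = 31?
No

Explanation: S(6,1) = 1·S(5,1) + S(5,0) = 1·1 + 0 = 1, which does not equal 31.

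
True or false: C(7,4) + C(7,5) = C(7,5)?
False

Explanation: Pascal's identity gives C(8,5) = 56, whereas C(7,5) = 21.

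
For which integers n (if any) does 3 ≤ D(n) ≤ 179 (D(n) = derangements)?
Using D(n) = (n−1)[D(n−1) + D(n−2)] with D(1)=0, D(2)=1: D(3)=2; D(4)=9; D(5)=44; D(6)=265. So valid n = 4, 5.

Answer: 4, 5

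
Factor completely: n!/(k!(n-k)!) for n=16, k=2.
This is the binomial coefficient C(16,2) = 120.

Answer: C(16,2) = 120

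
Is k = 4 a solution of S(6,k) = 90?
No

Reasoning: S(6,4) = 4·S(5,4) + S(5,3) = 4·10 + 25 = 65, which does not equal 90.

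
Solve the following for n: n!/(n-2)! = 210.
15

Explanation: n!/(n-2)! = n×(n-1), a product of 2 consecutive integers ≈ (n−0.5)^2. 210^(1/2) + 0.5 ≈ 15.0; check n = 15: 15×14 = 210 ✓. So n = 15.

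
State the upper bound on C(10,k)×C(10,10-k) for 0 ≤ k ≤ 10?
63,504

Explanation: C(10,k)·C(10,10-k) = C(10,k)², maximised at the centre k = 5: C(10,5)² = 63,504.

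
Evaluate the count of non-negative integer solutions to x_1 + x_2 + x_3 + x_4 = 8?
165

Explanation: C(8+4-1, 4-1) = 165.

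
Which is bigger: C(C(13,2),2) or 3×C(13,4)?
C(C(13,2),2)=3,003, 3×C(13,4)=2,145.
Final answer: C(C(13,2),2)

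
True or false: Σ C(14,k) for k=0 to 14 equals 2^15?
False

Solution: Binomial theorem: Σ C(14,k) = (1+1)^14 = 2^14 = 16,384; RHS 2^15 = 32,768.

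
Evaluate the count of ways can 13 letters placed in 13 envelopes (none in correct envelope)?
2,290,792,932

Explanation: Using D(n) = (n-1)[D(n-1) + D(n-2)]:
D(13) = (13-1) × [D(12) + D(11)]
      = 12 × [176214841 + 14684570]
      = 12 × 190899411
      = 2,290,792,932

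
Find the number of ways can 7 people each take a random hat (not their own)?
1,854

Solution: Using D(n) = (n-1)[D(n-1) + D(n-2)]:
D(7) = (7-1) × [D(6) + D(5)]
      = 6 × [265 + 44]
      = 6 × 309
      = 1,854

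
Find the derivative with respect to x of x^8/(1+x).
(8x^7(1+x) - x^8)/(1+x)²
Quotient rule: [8x^{7}(1+x) - x^8]/(1+x)².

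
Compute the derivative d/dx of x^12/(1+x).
(12x^11(1+x) - x^12)/(1+x)²
Quotient rule: [12x^{11}(1+x) - x^12]/(1+x)².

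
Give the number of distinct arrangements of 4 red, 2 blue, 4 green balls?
3,150

Solution: Multinomial: 10!/(4! × 2! × 4!) = 3,150.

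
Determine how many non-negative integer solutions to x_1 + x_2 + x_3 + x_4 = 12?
455

Reasoning: C(12+4-1, 4-1) = 455.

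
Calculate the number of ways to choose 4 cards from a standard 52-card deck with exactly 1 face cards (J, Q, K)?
118,560

Solution: 12 face cards and 40 non-face cards: C(12,1) × C(40,3) = 12 × 9,880 = 118,560.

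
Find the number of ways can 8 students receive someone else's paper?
14,833

Explanation: Using D(n) = (n-1)[D(n-1) + D(n-2)]:
D(8) = (8-1) × [D(7) + D(6)]
      = 7 × [1854 + 265]
      = 7 × 2119
      = 14,833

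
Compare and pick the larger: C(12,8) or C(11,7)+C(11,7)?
C(11,7)+C(11,7)

Working:
C(12,8)=495; C(11,7)+C(11,7)=330+330=660.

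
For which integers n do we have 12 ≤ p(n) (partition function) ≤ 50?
7, 8, 9, 10
Tabulating p(n) via p(n) = p(n−1) + p(n−2) − p(n−5) − p(n−7) + …: p(6)=11; p(7)=15; p(8)=22; p(9)=30; p(10)=42; p(11)=56. So valid n = 7, 8, 9, 10.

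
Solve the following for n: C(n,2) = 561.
C(n,2) = n(n−1)/2! is increasing in n, and n(n−1) = 2!·561 = 1,122 ≈ (n−0.5)^2 gives n ≈ 34.0. Check: C(32,2) = 496, C(33,2) = 528, C(34,2) = 561 ✓. So n = 34.

Answer: 34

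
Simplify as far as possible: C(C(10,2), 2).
C(10,2) = 45, then C(45, 2) = 990.
Final answer: 990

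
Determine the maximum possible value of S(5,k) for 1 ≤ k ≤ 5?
25

Row S(5,k) for k = 1..5 (via S(n,k) = k·S(n−1,k) + S(n−1,k−1)): 1, 15, 25, 10, 1. The row is unimodal; maximum at k = 3: 25.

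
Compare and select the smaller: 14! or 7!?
7!

14!=87,178,291,200, 7!=5,040. 14! > 7!.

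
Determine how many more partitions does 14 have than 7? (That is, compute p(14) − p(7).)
120

Explanation: Pentagonal recurrence p(n) = p(n−1) + p(n−2) − p(n−5) − p(n−7) + …: p(14) = p(13) + p(12) − p(9) − p(7) + p(2) = 101 + 77 − 30 − 15 + 2 = 135.
p(7) = p(6) + p(5) − p(2) − p(0) = 11 + 7 − 2 − 1 = 15.
Difference = 135 − 15 = 120.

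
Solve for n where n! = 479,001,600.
n! is strictly increasing. 10! = 3,628,800, 11! = 39,916,800, 12! = 479,001,600 ✓. So n = 12.
Final answer: 12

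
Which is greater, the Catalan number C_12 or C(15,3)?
C_12

Explanation: C_12 = C(24,12)/(12+1) = 2,704,156/13 = 208,012; C(15,3) = 455.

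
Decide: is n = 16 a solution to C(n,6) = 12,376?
No
C(16,6) = 16·15·14·13·12·11/6! = 5,765,760/720 = 8,008, which does not equal 12,376.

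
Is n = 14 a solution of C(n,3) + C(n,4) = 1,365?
Yes
C(14,3) + C(14,4) = 364 + 1,001 = 1,365, which equals 1,365.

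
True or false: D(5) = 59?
False

Working:
Derangements of 5 elements: D(5) = (5-1)·[D(4) + D(3)] = 4·[9 + 2] = 44.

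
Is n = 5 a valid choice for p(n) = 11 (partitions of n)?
Pentagonal recurrence p(n) = p(n−1) + p(n−2) − p(n−5) − p(n−7) + …: p(5) = p(4) + p(3) − p(0) = 5 + 3 − 1 = 7, which does not equal 11.
Final answer: No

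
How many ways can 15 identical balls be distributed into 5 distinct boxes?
3,876

Working:
C(15+5-1, 5-1) = C(19, 4) = 3,876.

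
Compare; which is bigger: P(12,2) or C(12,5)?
C(12,5)
P(12,2)=132, C(12,5)=792.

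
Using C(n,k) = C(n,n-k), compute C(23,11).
1,352,078

C(23,11) = C(23,12) = 1,352,078.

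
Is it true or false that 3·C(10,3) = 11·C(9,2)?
False

Reasoning: Absorption identity k·C(n,k) = n·C(n-1,k-1). LHS = 3·120 = 360; RHS = 11·36 = 396.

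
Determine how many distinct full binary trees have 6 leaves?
Using the Catalan number formula: C_n = C(2n, n) / (n+1)
C_5 = C(10, 5) / (5+1)
     = 252 / 6
     = 42
Final answer: 42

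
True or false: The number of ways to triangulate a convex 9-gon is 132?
False

Working:
Triangulations of a convex 9-gon are counted by the Catalan number C_7: C_7 = C(14,7)/(7+1) = 3,432/8 = 429.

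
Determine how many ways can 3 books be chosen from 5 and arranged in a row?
60

Reasoning: P(5,3) = 5!/(5-3)! = 60.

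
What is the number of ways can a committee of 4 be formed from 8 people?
C(8,4) = 8! / (4! × (8-4)!)
         = 8! / (4! × 4!)
         = 70

Answer: 70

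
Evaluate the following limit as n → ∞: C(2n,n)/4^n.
0

Reasoning: C(2n,n) ~ 4^n/√(πn), so C(2n,n)/4^n ~ 1/√(πn) → 0.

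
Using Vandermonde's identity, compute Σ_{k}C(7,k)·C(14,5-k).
20,349

Explanation: = C(7+14,5) = C(21,5) = 20,349.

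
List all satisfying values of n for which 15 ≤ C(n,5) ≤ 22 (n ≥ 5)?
7

C(6,5)=6; C(7,5)=21; C(8,5)=56. So valid n = 7.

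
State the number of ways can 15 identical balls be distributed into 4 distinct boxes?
816

Solution: C(15+4-1, 4-1) = C(18, 3) = 816.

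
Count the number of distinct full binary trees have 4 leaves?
5

Working:
Using the Catalan number formula: C_n = C(2n, n) / (n+1)
C_3 = C(6, 3) / (3+1)
     = 20 / 4
     = 5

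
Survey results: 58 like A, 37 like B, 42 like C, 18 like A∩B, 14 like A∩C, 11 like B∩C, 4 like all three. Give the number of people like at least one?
98

Explanation: |A∪B∪C| = 58+37+42-18-14-11+4 = 98.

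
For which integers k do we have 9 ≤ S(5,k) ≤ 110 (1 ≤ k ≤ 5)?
S(5,1)=1; S(5,2)=15; S(5,3)=25; S(5,4)=10; S(5,5)=1. So valid k = 2, 3, 4.

Answer: 2, 3, 4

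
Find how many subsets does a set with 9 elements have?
512
Each element can be included or excluded: 2^9 = 512.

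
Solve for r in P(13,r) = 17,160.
4

Working:
P(13,r) = 13·12·…·(13−r+1), a product of r factors. Multiplying down from 13: 13 = 13; 13·12 = 156; 13·12·11 = 1,716; 13·12·11·10 = 17,160 ✓ (4 factors). So r = 4.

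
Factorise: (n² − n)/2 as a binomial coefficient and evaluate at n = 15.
C(n,2); C(15,2) = 105

(n² − n)/2 = n(n−1)/2 = C(n,2). At n = 15: C(15,2) = 105.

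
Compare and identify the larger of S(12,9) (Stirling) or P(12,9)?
P(12,9)

Working:
S(12,9) = 9·S(11,9) + S(11,8) = 9·1,155 + 11,880 = 22,275; P(12,9) = 79,833,600.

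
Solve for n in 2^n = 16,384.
16,384 = 1,024 × 16 = 2^10 × 2^4 = 2^14, so n = 14.

Answer: 14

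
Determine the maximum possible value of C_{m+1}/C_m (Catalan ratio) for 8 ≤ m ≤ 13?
18/5

Reasoning: C_{m+1}/C_m = 2(2m+1)/(m+2), which increases with m. Maximum at m = 13: 2·27/15 = 18/5.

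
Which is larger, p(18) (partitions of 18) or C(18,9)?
C(18,9)

Reasoning: Pentagonal recurrence p(n) = p(n−1) + p(n−2) − p(n−5) − p(n−7) + …: p(18) = p(17) + p(16) − p(13) − p(11) + p(6) + p(3) = 297 + 231 − 101 − 56 + 11 + 3 = 385; C(18,9) = 48,620.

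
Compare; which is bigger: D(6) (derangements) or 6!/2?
6!/2

Reasoning: D(6) = (6-1)·[D(5) + D(4)] = 5·[44 + 9] = 265; 6!/2 = 720/2 = 360.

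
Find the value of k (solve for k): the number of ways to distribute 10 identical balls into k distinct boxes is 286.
Stars and bars: the count is C(10+k−1, k−1), increasing in k. k=2: C(11,1) = 11, k=3: C(12,2) = 66, k=4: C(13,3) = 286 ✓. So k = 4.

Answer: 4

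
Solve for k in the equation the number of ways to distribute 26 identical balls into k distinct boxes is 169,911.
Stars and bars: the count is C(26+k−1, k−1), increasing in k. k=4: C(29,3) = 3,654, k=5: C(30,4) = 27,405, k=6: C(31,5) = 169,911 ✓. So k = 6.
Final answer: 6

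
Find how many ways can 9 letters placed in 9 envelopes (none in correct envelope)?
133,496
Using D(n) = (n-1)[D(n-1) + D(n-2)]:
D(9) = (9-1) × [D(8) + D(7)]
      = 8 × [14833 + 1854]
      = 8 × 16687
      = 133,496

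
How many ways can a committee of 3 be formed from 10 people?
C(10,3) = 10! / (3! × (10-3)!)
         = 10! / (3! × 7!)
         = 120

Answer: 120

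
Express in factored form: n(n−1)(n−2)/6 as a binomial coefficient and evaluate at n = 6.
C(n,3); C(6,3) = 20

n(n−1)(n−2)/6 = n!/(3!(n−3)!) = C(n,3). At n = 6: C(6,3) = 20.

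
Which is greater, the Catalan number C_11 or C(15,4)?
C_11

C_11 = C(22,11)/(11+1) = 705,432/12 = 58,786; C(15,4) = 1,365.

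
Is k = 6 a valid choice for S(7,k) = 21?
Yes

S(7,6) = 6·S(6,6) + S(6,5) = 6·1 + 15 = 21, which equals 21.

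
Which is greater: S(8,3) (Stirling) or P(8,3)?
S(8,3)
S(8,3) = 3·S(7,3) + S(7,2) = 3·301 + 63 = 966; P(8,3) = 336.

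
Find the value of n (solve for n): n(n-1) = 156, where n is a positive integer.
13

Working:
n² − n − 156 = 0, so n = (1 ± √(1 + 4·156))/2 = (1 ± √625)/2 = (1 ± 25)/2, i.e. n = 13 or n = -12. Taking the positive root, n = 13 (check: 13×12 = 156).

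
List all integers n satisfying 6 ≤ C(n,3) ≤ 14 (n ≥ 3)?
5

Explanation: C(4,3)=4; C(5,3)=10; C(6,3)=20. So valid n = 5.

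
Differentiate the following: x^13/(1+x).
(13x^12(1+x) - x^13)/(1+x)²
Quotient rule: [13x^{12}(1+x) - x^13]/(1+x)².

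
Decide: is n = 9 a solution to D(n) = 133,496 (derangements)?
Yes

Reasoning: D(9) = (9-1)·[D(8) + D(7)] = 8·[14,833 + 1,854] = 133,496, which equals 133,496.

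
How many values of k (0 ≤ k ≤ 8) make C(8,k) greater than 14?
5

Explanation: Row 8 is unimodal and symmetric about k=8/2. C(8,1)=8 ≤ 14; C(8,2)=28 > 14; by symmetry C(8,k) > 14 for k = 2..6. That's 6 - 2 + 1 = 5 values.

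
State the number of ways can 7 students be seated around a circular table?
720

Solution: Circular arrangements: (7-1)! = 720.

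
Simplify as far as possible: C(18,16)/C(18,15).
C(n,k+1)/C(n,k) = (n−k)/(k+1). Here (18−15)/(15+1) = 3/16 = 3/16.

Answer: 3/16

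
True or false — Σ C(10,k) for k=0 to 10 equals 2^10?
Binomial theorem: Σ C(10,k) = (1+1)^10 = 2^10 = 1,024; RHS 2^10 = 1,024.
Final answer: True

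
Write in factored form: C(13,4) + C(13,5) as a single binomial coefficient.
C(14,5)

Explanation: By Pascal's identity: C(13,4) + C(13,5) = C(14,5) = 2,002.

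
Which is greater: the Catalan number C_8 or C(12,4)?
C_8

Working:
C_8 = C(16,8)/(8+1) = 12,870/9 = 1,430; C(12,4) = 495.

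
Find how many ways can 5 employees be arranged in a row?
Arrangements of 5 distinct objects: 5! = 120.

Answer: 120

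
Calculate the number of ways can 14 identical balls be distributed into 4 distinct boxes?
680

Solution: C(14+4-1, 4-1) = C(17, 3) = 680.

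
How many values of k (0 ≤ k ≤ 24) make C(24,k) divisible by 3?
16

Working:
Checking C(24,k) mod 3 for k = 0..24: divisible at k = 1, 2, 4, 5, 7, 8, 10, 11, 13, 14, 16, 17, 19, 20, 22, 23. That's 16 values.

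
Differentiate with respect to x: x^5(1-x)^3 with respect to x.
5x^4(1-x)^3 - 3x^5(1-x)^2

Product rule: 5x^{4}(1-x)^{3} + x^5·(-3)(1-x)^{2}.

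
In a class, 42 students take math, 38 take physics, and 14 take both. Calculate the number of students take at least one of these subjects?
66
|A∪B| = |A|+|B|-|A∩B| = 42+38-14 = 66.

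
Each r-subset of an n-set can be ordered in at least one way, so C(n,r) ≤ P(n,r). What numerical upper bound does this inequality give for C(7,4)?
840

Solution: P(7,4) = 7·6·5·4 = 840, so C(7,4) ≤ 840. (The bound is loose by a factor of 4! = 24: C(7,4) = 840/24 = 35.)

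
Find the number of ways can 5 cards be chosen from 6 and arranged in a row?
720

Working:
P(6,5) = 6!/(6-5)! = 720.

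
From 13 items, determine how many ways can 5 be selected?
1,287

Reasoning: C(13,5) = 13! / (5! × (13-5)!)
         = 13! / (5! × 8!)
         = 1,287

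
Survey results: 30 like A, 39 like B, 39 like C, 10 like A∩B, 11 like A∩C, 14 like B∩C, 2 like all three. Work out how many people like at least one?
75

|A∪B∪C| = 30+39+39-10-11-14+2 = 75.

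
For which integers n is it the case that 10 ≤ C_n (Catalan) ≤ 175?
4, 5, 6

Solution: C_3=5; C_4=14; C_5=42; C_6=132; C_7=429. So valid n = 4, 5, 6.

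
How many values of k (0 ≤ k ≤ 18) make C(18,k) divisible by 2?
15

Reasoning: Checking C(18,k) mod 2 for k = 0..18: divisible at k = 1, 3, 4, 5, 6, 7, 8, 9, 10, 11, 12, 13, 14, 15, 17. That's 15 values.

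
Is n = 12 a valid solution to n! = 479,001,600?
Yes

Explanation: 12! = 12·11! = 12·39,916,800 = 479,001,600, which equals 479,001,600.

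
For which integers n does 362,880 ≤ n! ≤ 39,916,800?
9, 10, 11
n! is strictly increasing; 9! = 362,880 and 11! = 39,916,800, so valid n = 9, 10, 11.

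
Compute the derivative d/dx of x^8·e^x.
(8x^7 + x^8)e^x

Explanation: Product rule: d/dx[x^8]·e^x + x^8·d/dx[e^x] = 8x^{7}e^x + x^8e^x.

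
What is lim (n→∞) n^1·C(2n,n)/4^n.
C(2n,n) ~ 4^n/√(πn), so n^1·C(2n,n)/4^n ~ n^(1 − 1/2)/√π → ∞.

Answer: ∞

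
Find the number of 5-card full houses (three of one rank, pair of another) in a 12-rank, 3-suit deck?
396
Triple rank: 12. Triple suits: C(3,3)=1. Pair rank: 11. Pair suits: C(3,2)=3. Total: 396.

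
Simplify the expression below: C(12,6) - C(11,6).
462

Reasoning: C(12,6) - C(11,6) = C(11,5) = 462.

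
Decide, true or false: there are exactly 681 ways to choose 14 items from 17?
False

C(17,14) = 680 ≠ 681.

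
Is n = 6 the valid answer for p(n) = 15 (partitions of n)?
No

Reasoning: Pentagonal recurrence p(n) = p(n−1) + p(n−2) − p(n−5) − p(n−7) + …: p(6) = p(5) + p(4) − p(1) = 7 + 5 − 1 = 11, which does not equal 15.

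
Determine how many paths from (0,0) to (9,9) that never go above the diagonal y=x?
4,862

Counted by the Catalan number C_9: C_9 = C(18,9)/(9+1) = 48,620/10 = 4,862.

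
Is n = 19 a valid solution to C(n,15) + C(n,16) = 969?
No

Solution: C(19,15) + C(19,16) = 3,876 + 969 = 4,845, which does not equal 969.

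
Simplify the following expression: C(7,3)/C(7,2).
C(n,k+1)/C(n,k) = (n−k)/(k+1). Here (7−2)/(2+1) = 5/3 = 5/3.
Final answer: 5/3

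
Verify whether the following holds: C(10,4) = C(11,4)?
False

Solution: LHS = C(10,4) = 210; RHS = C(11,4) = 330. 210 ≠ 330, so the statement does not hold.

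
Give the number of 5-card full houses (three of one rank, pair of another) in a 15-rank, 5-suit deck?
21,000

Reasoning: Triple rank: 15. Triple suits: C(5,3)=10. Pair rank: 14. Pair suits: C(5,2)=10. Total: 21,000.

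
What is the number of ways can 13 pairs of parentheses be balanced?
742,900
Using the Catalan number formula: C_n = C(2n, n) / (n+1)
C_13 = C(26, 13) / (13+1)
     = 10400600 / 14
     = 742,900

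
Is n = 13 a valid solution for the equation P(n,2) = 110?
No

Reasoning: P(13,2) = 13·12 = 156, which does not equal 110.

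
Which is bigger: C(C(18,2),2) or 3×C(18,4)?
C(C(18,2),2)

Reasoning: C(C(18,2),2)=11,628, 3×C(18,4)=9,180.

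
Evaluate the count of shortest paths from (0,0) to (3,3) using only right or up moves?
20

Explanation: Choose 3 rights from 6 moves: C(6,3) = 20.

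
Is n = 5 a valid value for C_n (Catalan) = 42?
Yes

Reasoning: C_5 = C(10,5)/(5+1) = 252/6 = 42, which equals 42.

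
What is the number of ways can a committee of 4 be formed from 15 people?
1,365
C(15,4) = 15! / (4! × (15-4)!)
         = 15! / (4! × 11!)
         = 1,365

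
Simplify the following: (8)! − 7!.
(8)! − 7! = (8)·7! − 7! = (8−1)·7! = 7·7! = 35,280.

Answer: 35,280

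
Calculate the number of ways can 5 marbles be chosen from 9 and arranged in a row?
15,120

P(9,5) = 9!/(9-5)! = 15,120.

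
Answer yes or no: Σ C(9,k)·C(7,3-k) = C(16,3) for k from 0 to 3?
Vandermonde's identity gives C(16,3) = 560; RHS C(16,3) = 560.
Final answer: Yes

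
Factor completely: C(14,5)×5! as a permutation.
P(14,5)

Explanation: C(14,5)×5! = [14!/(5!(9)!)]×5! = 14!/(9)! = P(14,5) = 240,240.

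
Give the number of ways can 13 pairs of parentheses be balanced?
Using the Catalan number formula: C_n = C(2n, n) / (n+1)
C_13 = C(26, 13) / (13+1)
     = 10400600 / 14
     = 742,900
Final answer: 742,900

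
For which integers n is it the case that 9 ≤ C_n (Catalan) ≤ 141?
4, 5, 6
C_3=5; C_4=14; C_5=42; C_6=132; C_7=429. So valid n = 4, 5, 6.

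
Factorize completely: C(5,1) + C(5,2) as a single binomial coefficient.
C(6,2)
By Pascal's identity: C(5,1) + C(5,2) = C(6,2) = 15.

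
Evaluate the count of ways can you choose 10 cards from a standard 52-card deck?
15,820,024,220

C(52,10) = 15,820,024,220.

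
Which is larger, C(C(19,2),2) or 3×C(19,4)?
C(C(19,2),2)
C(C(19,2),2)=14,535, 3×C(19,4)=11,628.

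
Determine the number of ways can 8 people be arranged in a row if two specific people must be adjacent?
10,080

Reasoning: Treat pair as unit: (8-1)! arrangements × 2 internal orders = 10,080.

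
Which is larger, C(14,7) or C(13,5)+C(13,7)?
C(14,7)

Explanation: C(14,7)=3,432; C(13,5)+C(13,7)=1,287+1,716=3,003.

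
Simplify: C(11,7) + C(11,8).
495

Working:
By Pascal's identity: C(12,8) = 495.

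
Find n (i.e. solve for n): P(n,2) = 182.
14

P(n,2) = n(n−1) is increasing in n; n(n−1) ≈ (n−0.5)^2 = 182 gives n ≈ 14.0. Check: P(12,2) = 132, P(13,2) = 156, P(14,2) = 182 ✓. So n = 14.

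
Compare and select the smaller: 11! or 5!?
11!=39,916,800, 5!=120. 11! > 5!.
Final answer: 5!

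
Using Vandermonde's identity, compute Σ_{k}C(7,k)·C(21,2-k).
= C(7+21,2) = C(28,2) = 378.
Final answer: 378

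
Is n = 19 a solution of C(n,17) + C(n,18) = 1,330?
No
C(19,17) + C(19,18) = 171 + 19 = 190, which does not equal 1,330.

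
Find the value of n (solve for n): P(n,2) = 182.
14

P(n,2) = n(n−1) is increasing in n; n(n−1) ≈ (n−0.5)^2 = 182 gives n ≈ 14.0. Check: P(12,2) = 132, P(13,2) = 156, P(14,2) = 182 ✓. So n = 14.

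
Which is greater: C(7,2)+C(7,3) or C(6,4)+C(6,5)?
C(7,2)+C(7,3)

Explanation: First=56, Second=21.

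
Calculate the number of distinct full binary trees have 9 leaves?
1,430

Solution: Using the Catalan number formula: C_n = C(2n, n) / (n+1)
C_8 = C(16, 8) / (8+1)
     = 12870 / 9
     = 1,430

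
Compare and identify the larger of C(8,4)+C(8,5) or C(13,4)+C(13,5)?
C(13,4)+C(13,5)

Explanation: First=126, Second=2,002.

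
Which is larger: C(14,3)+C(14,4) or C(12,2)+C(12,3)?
C(14,3)+C(14,4)

Solution: First=1,365, Second=286.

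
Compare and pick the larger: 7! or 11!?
11!
7!=5,040, 11!=39,916,800. 11! > 7!.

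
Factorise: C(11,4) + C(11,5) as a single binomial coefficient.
C(12,5)

By Pascal's identity: C(11,4) + C(11,5) = C(12,5) = 792.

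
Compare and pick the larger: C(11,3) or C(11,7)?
C(11,7)
C(11,3)=165, C(11,7)=330.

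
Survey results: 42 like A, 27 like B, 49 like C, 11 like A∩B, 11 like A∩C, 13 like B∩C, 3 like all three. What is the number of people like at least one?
86

Solution: |A∪B∪C| = 42+27+49-11-11-13+3 = 86.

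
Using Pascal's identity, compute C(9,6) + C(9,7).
C(9,6) + C(9,7) = C(10,7) = 120.

Answer: 120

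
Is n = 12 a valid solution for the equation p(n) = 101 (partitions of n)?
No

Pentagonal recurrence p(n) = p(n−1) + p(n−2) − p(n−5) − p(n−7) + …: p(12) = p(11) + p(10) − p(7) − p(5) + p(0) = 56 + 42 − 15 − 7 + 1 = 77, which does not equal 101.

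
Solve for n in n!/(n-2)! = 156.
13

Explanation: n!/(n-2)! = n×(n-1), a product of 2 consecutive integers ≈ (n−0.5)^2. 156^(1/2) + 0.5 ≈ 13.0; check n = 13: 13×12 = 156 ✓. So n = 13.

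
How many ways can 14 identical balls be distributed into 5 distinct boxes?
3,060

Reasoning: C(14+5-1, 5-1) = C(18, 4) = 3,060.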